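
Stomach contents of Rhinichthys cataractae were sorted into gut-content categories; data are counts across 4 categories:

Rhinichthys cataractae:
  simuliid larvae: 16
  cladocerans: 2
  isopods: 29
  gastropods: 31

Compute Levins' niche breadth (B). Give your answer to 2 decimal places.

Proportions for Rhinichthys cataractae (n=78): 16/78=0.2051, 2/78=0.0256, 29/78=0.3718, 31/78=0.3974
Σpᵢ² = 0.2051² + 0.0256² + 0.3718² + 0.3974² = 0.042066 + 0.000655 + 0.138235 + 0.157927 = 0.338883
B = 1 / 0.338883 = 2.9509

2.95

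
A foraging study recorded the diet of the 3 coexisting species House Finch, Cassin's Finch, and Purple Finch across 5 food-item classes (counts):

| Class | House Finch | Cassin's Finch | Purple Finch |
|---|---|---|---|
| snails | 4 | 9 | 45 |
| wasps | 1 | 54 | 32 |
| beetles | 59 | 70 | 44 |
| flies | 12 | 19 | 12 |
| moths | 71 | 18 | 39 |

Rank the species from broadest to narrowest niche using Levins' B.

Proportions for House Finch (n=147): 4/147=0.0272, 1/147=0.0068, 59/147=0.4014, 12/147=0.0816, 71/147=0.4830
Proportions for Cassin's Finch (n=170): 9/170=0.0529, 54/170=0.3176, 70/170=0.4118, 19/170=0.1118, 18/170=0.1059
Proportions for Purple Finch (n=172): 45/172=0.2616, 32/172=0.1860, 44/172=0.2558, 12/172=0.0698, 39/172=0.2267
Σp_Housᵢ² = 0.0272² + 0.0068² + 0.4014² + 0.0816² + 0.4830² = 0.000740 + 0.000046 + 0.161122 + 0.006659 + 0.233289 = 0.401856
B_Hous = 1 / 0.401856 = 2.4885
Σp_Cassᵢ² = 0.0529² + 0.3176² + 0.4118² + 0.1118² + 0.1059² = 0.002798 + 0.100870 + 0.169579 + 0.012499 + 0.011215 = 0.296961
B_Cass = 1 / 0.296961 = 3.3674
Σp_Purpᵢ² = 0.2616² + 0.1860² + 0.2558² + 0.0698² + 0.2267² = 0.068435 + 0.034596 + 0.065434 + 0.004872 + 0.051393 = 0.224730
B_Purp = 1 / 0.224730 = 4.4498
Ranking by B (broadest → narrowest): Purple Finch (4.45) > Cassin's Finch (3.37) > House Finch (2.49)

Purple Finch > Cassin's Finch > House Finch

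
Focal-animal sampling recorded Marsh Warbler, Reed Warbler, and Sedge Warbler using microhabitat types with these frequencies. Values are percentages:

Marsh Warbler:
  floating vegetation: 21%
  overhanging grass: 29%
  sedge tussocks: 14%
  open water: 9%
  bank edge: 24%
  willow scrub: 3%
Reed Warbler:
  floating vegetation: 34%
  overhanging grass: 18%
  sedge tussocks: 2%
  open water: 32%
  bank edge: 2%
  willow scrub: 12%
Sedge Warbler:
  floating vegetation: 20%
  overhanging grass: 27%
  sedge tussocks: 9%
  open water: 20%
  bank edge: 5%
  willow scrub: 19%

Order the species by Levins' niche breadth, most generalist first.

Sedge Warbler > Marsh Warbler > Reed Warbler

Convert percentages to proportions (divide by 100).
Σp_Marsᵢ² = 0.21² + 0.29² + 0.14² + 0.09² + 0.24² + 0.03² = 0.0441 + 0.0841 + 0.0196 + 0.0081 + 0.0576 + 0.0009 = 0.2144
B_Mars = 1 / 0.2144 = 4.6642
Σp_Reedᵢ² = 0.34² + 0.18² + 0.02² + 0.32² + 0.02² + 0.12² = 0.1156 + 0.0324 + 0.0004 + 0.1024 + 0.0004 + 0.0144 = 0.2656
B_Reed = 1 / 0.2656 = 3.7651
Σp_Sedgᵢ² = 0.20² + 0.27² + 0.09² + 0.20² + 0.05² + 0.19² = 0.0400 + 0.0729 + 0.0081 + 0.0400 + 0.0025 + 0.0361 = 0.1996
B_Sedg = 1 / 0.1996 = 5.0100
Ranking by B (broadest → narrowest): Sedge Warbler (5.01) > Marsh Warbler (4.66) > Reed Warbler (3.77)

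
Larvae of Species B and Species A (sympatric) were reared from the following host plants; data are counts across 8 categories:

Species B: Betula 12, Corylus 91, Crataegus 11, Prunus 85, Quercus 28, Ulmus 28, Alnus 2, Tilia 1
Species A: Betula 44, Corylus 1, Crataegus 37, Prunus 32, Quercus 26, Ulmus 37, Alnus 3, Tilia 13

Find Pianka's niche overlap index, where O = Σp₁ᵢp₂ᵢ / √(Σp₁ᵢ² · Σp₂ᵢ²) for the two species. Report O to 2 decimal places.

0.52

Proportions for Species B (n=258): 12/258=0.0465, 91/258=0.3527, 11/258=0.0426, 85/258=0.3295, 28/258=0.1085, 28/258=0.1085, 2/258=0.0078, 1/258=0.0039
Proportions for Species A (n=193): 44/193=0.2280, 1/193=0.0052, 37/193=0.1917, 32/193=0.1658, 26/193=0.1347, 37/193=0.1917, 3/193=0.0155, 13/193=0.0674
Σ p₁ᵢp₂ᵢ = 0.010602 + 0.001834 + 0.008166 + 0.054631 + 0.014615 + 0.020799 + 0.000121 + 0.000263 = 0.111031
Σp_1ᵢ² = 0.0465² + 0.3527² + 0.0426² + 0.3295² + 0.1085² + 0.1085² + 0.0078² + 0.0039² = 0.002162 + 0.124397 + 0.001815 + 0.108570 + 0.011772 + 0.011772 + 0.000061 + 0.000015 = 0.260564
Σp_2ᵢ² = 0.2280² + 0.0052² + 0.1917² + 0.1658² + 0.1347² + 0.1917² + 0.0155² + 0.0674² = 0.051984 + 0.000027 + 0.036749 + 0.027490 + 0.018144 + 0.036749 + 0.000240 + 0.004543 = 0.175926
O = 0.111031 / √(0.260564 × 0.175926) = 0.111031 / 0.2141027 = 0.5186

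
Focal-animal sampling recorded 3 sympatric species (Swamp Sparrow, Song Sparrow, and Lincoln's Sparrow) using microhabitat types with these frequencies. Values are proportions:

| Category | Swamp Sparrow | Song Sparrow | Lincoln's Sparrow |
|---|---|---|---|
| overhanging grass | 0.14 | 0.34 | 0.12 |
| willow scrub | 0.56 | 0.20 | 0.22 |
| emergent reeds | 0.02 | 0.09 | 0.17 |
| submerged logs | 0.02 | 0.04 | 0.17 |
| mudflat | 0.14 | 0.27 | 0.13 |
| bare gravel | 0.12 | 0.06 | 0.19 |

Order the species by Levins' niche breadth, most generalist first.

Lincoln's Sparrow > Song Sparrow > Swamp Sparrow

Σp_Swamᵢ² = 0.14² + 0.56² + 0.02² + 0.02² + 0.14² + 0.12² = 0.0196 + 0.3136 + 0.0004 + 0.0004 + 0.0196 + 0.0144 = 0.3680
B_Swam = 1 / 0.3680 = 2.7174
Σp_Songᵢ² = 0.34² + 0.20² + 0.09² + 0.04² + 0.27² + 0.06² = 0.1156 + 0.0400 + 0.0081 + 0.0016 + 0.0729 + 0.0036 = 0.2418
B_Song = 1 / 0.2418 = 4.1356
Σp_Lincᵢ² = 0.12² + 0.22² + 0.17² + 0.17² + 0.13² + 0.19² = 0.0144 + 0.0484 + 0.0289 + 0.0289 + 0.0169 + 0.0361 = 0.1736
B_Linc = 1 / 0.1736 = 5.7604
Ranking by B (broadest → narrowest): Lincoln's Sparrow (5.76) > Song Sparrow (4.14) > Swamp Sparrow (2.72)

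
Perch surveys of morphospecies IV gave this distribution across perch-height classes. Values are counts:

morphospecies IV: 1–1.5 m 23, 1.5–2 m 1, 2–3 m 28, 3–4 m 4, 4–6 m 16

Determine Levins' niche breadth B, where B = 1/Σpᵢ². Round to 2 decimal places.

3.27

Proportions for morphospecies IV (n=72): 23/72=0.3194, 1/72=0.0139, 28/72=0.3889, 4/72=0.0556, 16/72=0.2222
Σpᵢ² = 0.3194² + 0.0139² + 0.3889² + 0.0556² + 0.2222² = 0.102016 + 0.000193 + 0.151243 + 0.003091 + 0.049373 = 0.305916
B = 1 / 0.305916 = 3.2689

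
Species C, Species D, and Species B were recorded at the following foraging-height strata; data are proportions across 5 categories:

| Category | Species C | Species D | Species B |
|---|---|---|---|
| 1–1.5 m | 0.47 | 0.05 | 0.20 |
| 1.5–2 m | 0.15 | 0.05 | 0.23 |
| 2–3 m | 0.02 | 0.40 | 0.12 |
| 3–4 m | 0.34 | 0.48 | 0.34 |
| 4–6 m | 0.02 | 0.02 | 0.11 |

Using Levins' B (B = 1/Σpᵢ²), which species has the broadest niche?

Σp_Cᵢ² = 0.47² + 0.15² + 0.02² + 0.34² + 0.02² = 0.2209 + 0.0225 + 0.0004 + 0.1156 + 0.0004 = 0.3598
B_C = 1 / 0.3598 = 2.7793
Σp_Dᵢ² = 0.05² + 0.05² + 0.40² + 0.48² + 0.02² = 0.0025 + 0.0025 + 0.1600 + 0.2304 + 0.0004 = 0.3958
B_D = 1 / 0.3958 = 2.5265
Σp_Bᵢ² = 0.20² + 0.23² + 0.12² + 0.34² + 0.11² = 0.0400 + 0.0529 + 0.0144 + 0.1156 + 0.0121 = 0.2350
B_B = 1 / 0.2350 = 4.2553
Highest B → broadest niche (most generalist): Species B (B = 4.26).

Species B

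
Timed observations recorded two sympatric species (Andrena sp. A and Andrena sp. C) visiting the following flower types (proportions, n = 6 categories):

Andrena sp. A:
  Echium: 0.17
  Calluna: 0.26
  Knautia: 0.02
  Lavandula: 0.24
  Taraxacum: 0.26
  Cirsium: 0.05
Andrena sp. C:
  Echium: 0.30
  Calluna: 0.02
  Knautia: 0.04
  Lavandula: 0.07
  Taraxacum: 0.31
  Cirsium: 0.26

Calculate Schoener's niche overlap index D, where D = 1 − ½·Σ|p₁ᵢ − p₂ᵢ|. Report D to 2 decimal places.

0.59

Σ|p₁ᵢ − p₂ᵢ| = 0.13 + 0.24 + 0.02 + 0.17 + 0.05 + 0.21 = 0.82
D = 1 − ½ × 0.82 = 1 − 0.410 = 0.5900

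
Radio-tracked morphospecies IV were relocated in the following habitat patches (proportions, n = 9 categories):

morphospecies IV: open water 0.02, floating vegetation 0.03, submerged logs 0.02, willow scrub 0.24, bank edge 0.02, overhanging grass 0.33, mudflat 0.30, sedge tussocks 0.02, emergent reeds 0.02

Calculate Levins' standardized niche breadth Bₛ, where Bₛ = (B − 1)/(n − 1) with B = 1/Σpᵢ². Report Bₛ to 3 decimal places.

Σpᵢ² = 0.02² + 0.03² + 0.02² + 0.24² + 0.02² + 0.33² + 0.30² + 0.02² + 0.02² = 0.0004 + 0.0009 + 0.0004 + 0.0576 + 0.0004 + 0.1089 + 0.0900 + 0.0004 + 0.0004 = 0.2594
B = 1 / 0.2594 = 3.85505
Bₛ = (B − 1)/(n − 1) = (3.85505 − 1)/(9 − 1) = 2.85505/8 = 0.35688

0.357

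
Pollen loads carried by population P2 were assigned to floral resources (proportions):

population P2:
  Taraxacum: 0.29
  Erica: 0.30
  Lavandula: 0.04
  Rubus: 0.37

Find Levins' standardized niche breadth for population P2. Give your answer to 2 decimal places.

Σpᵢ² = 0.29² + 0.30² + 0.04² + 0.37² = 0.0841 + 0.0900 + 0.0016 + 0.1369 = 0.3126
B = 1 / 0.3126 = 3.1990
Bₛ = (B − 1)/(n − 1) = (3.1990 − 1)/(4 − 1) = 2.1990/3 = 0.7330

0.73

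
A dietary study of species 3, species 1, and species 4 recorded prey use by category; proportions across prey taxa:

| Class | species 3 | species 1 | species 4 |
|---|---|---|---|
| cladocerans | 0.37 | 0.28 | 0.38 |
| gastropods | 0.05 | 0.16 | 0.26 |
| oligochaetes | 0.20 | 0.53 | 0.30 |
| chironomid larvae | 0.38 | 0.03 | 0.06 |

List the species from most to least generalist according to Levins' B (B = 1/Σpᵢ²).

Σp_3ᵢ² = 0.37² + 0.05² + 0.20² + 0.38² = 0.1369 + 0.0025 + 0.0400 + 0.1444 = 0.3238
B_3 = 1 / 0.3238 = 3.0883
Σp_1ᵢ² = 0.28² + 0.16² + 0.53² + 0.03² = 0.0784 + 0.0256 + 0.2809 + 0.0009 = 0.3858
B_1 = 1 / 0.3858 = 2.5920
Σp_4ᵢ² = 0.38² + 0.26² + 0.30² + 0.06² = 0.1444 + 0.0676 + 0.0900 + 0.0036 = 0.3056
B_4 = 1 / 0.3056 = 3.2723
Ranking by B (broadest → narrowest): species 4 (3.27) > species 3 (3.09) > species 1 (2.59)

species 4 > species 3 > species 1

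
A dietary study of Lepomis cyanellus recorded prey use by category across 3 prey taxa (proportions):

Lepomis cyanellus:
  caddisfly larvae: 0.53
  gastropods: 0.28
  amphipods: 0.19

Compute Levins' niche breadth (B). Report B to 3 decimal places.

2.529

Σpᵢ² = 0.53² + 0.28² + 0.19² = 0.2809 + 0.0784 + 0.0361 = 0.3954
B = 1 / 0.3954 = 2.52908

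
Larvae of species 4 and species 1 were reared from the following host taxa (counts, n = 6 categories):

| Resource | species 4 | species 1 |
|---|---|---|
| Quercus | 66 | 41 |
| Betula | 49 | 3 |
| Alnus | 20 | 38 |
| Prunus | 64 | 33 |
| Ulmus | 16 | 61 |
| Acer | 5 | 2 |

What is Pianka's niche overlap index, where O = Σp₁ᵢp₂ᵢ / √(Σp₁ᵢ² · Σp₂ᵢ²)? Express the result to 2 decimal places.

Proportions for species 4 (n=220): 66/220=0.3000, 49/220=0.2227, 20/220=0.0909, 64/220=0.2909, 16/220=0.0727, 5/220=0.0227
Proportions for species 1 (n=178): 41/178=0.2303, 3/178=0.0169, 38/178=0.2135, 33/178=0.1854, 61/178=0.3427, 2/178=0.0112
Σ p₁ᵢp₂ᵢ = 0.069090 + 0.003764 + 0.019407 + 0.053933 + 0.024914 + 0.000254 = 0.171362
Σp_1ᵢ² = 0.3000² + 0.2227² + 0.0909² + 0.2909² + 0.0727² + 0.0227² = 0.090000 + 0.049595 + 0.008263 + 0.084623 + 0.005285 + 0.000515 = 0.238281
Σp_2ᵢ² = 0.2303² + 0.0169² + 0.2135² + 0.1854² + 0.3427² + 0.0112² = 0.053038 + 0.000286 + 0.045582 + 0.034373 + 0.117443 + 0.000125 = 0.250847
O = 0.171362 / √(0.238281 × 0.250847) = 0.171362 / 0.2444833 = 0.7009

0.70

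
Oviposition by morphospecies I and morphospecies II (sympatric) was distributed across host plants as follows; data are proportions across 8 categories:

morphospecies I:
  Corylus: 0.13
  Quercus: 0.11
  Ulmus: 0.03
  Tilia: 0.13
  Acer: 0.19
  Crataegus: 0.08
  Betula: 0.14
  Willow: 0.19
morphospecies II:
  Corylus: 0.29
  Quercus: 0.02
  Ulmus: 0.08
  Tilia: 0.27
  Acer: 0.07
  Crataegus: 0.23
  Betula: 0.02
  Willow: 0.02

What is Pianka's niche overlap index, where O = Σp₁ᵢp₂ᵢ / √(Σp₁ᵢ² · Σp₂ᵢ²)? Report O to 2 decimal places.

0.64

Σ p₁ᵢp₂ᵢ = 0.0377 + 0.0022 + 0.0024 + 0.0351 + 0.0133 + 0.0184 + 0.0028 + 0.0038 = 0.1157
Σp_1ᵢ² = 0.13² + 0.11² + 0.03² + 0.13² + 0.19² + 0.08² + 0.14² + 0.19² = 0.0169 + 0.0121 + 0.0009 + 0.0169 + 0.0361 + 0.0064 + 0.0196 + 0.0361 = 0.1450
Σp_2ᵢ² = 0.29² + 0.02² + 0.08² + 0.27² + 0.07² + 0.23² + 0.02² + 0.02² = 0.0841 + 0.0004 + 0.0064 + 0.0729 + 0.0049 + 0.0529 + 0.0004 + 0.0004 = 0.2224
O = 0.1157 / √(0.1450 × 0.2224) = 0.1157 / 0.17958 = 0.6443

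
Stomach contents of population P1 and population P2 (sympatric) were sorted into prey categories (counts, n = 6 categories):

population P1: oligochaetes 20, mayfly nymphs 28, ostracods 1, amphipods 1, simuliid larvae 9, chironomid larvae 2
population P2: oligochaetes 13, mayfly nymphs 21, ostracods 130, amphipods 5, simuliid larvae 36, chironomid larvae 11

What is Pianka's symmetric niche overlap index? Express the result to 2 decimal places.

0.27

Proportions for population P1 (n=61): 20/61=0.3279, 28/61=0.4590, 1/61=0.0164, 1/61=0.0164, 9/61=0.1475, 2/61=0.0328
Proportions for population P2 (n=216): 13/216=0.0602, 21/216=0.0972, 130/216=0.6019, 5/216=0.0231, 36/216=0.1667, 11/216=0.0509
Σ p₁ᵢp₂ᵢ = 0.019740 + 0.044615 + 0.009871 + 0.000379 + 0.024588 + 0.001670 = 0.100863
Σp_1ᵢ² = 0.3279² + 0.4590² + 0.0164² + 0.0164² + 0.1475² + 0.0328² = 0.107518 + 0.210681 + 0.000269 + 0.000269 + 0.021756 + 0.001076 = 0.341569
Σp_2ᵢ² = 0.0602² + 0.0972² + 0.6019² + 0.0231² + 0.1667² + 0.0509² = 0.003624 + 0.009448 + 0.362284 + 0.000534 + 0.027789 + 0.002591 = 0.406270
O = 0.100863 / √(0.341569 × 0.406270) = 0.100863 / 0.3725174 = 0.2708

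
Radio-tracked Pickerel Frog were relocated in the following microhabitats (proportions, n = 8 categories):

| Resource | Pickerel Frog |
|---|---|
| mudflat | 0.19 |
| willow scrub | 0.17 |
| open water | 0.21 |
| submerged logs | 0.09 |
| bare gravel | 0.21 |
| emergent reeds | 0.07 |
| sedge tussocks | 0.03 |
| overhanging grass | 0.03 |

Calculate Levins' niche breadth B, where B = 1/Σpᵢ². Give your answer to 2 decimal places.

5.95

Σpᵢ² = 0.19² + 0.17² + 0.21² + 0.09² + 0.21² + 0.07² + 0.03² + 0.03² = 0.0361 + 0.0289 + 0.0441 + 0.0081 + 0.0441 + 0.0049 + 0.0009 + 0.0009 = 0.1680
B = 1 / 0.1680 = 5.9524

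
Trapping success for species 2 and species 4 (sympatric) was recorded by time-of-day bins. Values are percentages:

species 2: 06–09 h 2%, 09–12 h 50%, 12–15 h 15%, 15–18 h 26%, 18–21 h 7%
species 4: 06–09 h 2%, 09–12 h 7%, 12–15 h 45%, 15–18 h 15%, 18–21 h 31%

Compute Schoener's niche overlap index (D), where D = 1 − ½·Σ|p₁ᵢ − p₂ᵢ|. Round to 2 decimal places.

Convert percentages to proportions (divide by 100).
Σ|p₁ᵢ − p₂ᵢ| = 0.00 + 0.43 + 0.30 + 0.11 + 0.24 = 1.08
D = 1 − ½ × 1.08 = 1 − 0.540 = 0.4600

0.46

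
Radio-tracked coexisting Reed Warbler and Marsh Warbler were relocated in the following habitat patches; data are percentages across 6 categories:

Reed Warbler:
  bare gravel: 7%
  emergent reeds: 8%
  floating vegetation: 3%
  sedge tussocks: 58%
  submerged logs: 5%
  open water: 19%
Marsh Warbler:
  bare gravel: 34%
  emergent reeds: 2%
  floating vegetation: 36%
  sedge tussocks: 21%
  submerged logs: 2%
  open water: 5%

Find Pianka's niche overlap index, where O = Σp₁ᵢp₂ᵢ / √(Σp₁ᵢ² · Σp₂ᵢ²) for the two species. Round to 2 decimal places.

0.50

Convert percentages to proportions (divide by 100).
Σ p₁ᵢp₂ᵢ = 0.0238 + 0.0016 + 0.0108 + 0.1218 + 0.0010 + 0.0095 = 0.1685
Σp_1ᵢ² = 0.07² + 0.08² + 0.03² + 0.58² + 0.05² + 0.19² = 0.0049 + 0.0064 + 0.0009 + 0.3364 + 0.0025 + 0.0361 = 0.3872
Σp_2ᵢ² = 0.34² + 0.02² + 0.36² + 0.21² + 0.02² + 0.05² = 0.1156 + 0.0004 + 0.1296 + 0.0441 + 0.0004 + 0.0025 = 0.2926
O = 0.1685 / √(0.3872 × 0.2926) = 0.1685 / 0.33659 = 0.5006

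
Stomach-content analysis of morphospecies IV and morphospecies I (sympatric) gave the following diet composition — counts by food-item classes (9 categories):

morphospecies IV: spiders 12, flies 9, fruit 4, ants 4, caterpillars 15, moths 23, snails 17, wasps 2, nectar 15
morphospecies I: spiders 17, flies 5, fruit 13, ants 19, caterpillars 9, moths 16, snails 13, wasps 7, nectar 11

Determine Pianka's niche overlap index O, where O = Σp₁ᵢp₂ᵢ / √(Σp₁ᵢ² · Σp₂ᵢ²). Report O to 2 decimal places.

0.84

Proportions for morphospecies IV (n=101): 12/101=0.1188, 9/101=0.0891, 4/101=0.0396, 4/101=0.0396, 15/101=0.1485, 23/101=0.2277, 17/101=0.1683, 2/101=0.0198, 15/101=0.1485
Proportions for morphospecies I (n=110): 17/110=0.1545, 5/110=0.0455, 13/110=0.1182, 19/110=0.1727, 9/110=0.0818, 16/110=0.1455, 13/110=0.1182, 7/110=0.0636, 11/110=0.1000
Σ p₁ᵢp₂ᵢ = 0.018355 + 0.004054 + 0.004681 + 0.006839 + 0.012147 + 0.033130 + 0.019893 + 0.001259 + 0.014850 = 0.115208
Σp_1ᵢ² = 0.1188² + 0.0891² + 0.0396² + 0.0396² + 0.1485² + 0.2277² + 0.1683² + 0.0198² + 0.1485² = 0.014113 + 0.007939 + 0.001568 + 0.001568 + 0.022052 + 0.051847 + 0.028325 + 0.000392 + 0.022052 = 0.149856
Σp_2ᵢ² = 0.1545² + 0.0455² + 0.1182² + 0.1727² + 0.0818² + 0.1455² + 0.1182² + 0.0636² + 0.1000² = 0.023870 + 0.002070 + 0.013971 + 0.029825 + 0.006691 + 0.021170 + 0.013971 + 0.004045 + 0.010000 = 0.125613
O = 0.115208 / √(0.149856 × 0.125613) = 0.115208 / 0.1372001 = 0.8397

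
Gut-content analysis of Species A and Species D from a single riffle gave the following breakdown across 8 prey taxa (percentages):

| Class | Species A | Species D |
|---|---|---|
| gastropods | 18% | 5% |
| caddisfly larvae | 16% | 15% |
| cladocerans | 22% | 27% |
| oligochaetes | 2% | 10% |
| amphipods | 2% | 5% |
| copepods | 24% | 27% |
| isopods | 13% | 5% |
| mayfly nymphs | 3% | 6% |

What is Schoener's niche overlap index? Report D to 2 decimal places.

Convert percentages to proportions (divide by 100).
Σ|p₁ᵢ − p₂ᵢ| = 0.13 + 0.01 + 0.05 + 0.08 + 0.03 + 0.03 + 0.08 + 0.03 = 0.44
D = 1 − ½ × 0.44 = 1 − 0.220 = 0.7800

0.78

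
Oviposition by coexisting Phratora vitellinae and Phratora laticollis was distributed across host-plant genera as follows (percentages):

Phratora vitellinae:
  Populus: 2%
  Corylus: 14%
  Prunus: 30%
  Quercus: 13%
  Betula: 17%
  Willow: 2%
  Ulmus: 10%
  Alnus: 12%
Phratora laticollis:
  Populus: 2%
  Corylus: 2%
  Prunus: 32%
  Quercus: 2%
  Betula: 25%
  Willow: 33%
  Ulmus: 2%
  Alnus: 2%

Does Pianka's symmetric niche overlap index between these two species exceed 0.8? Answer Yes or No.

Convert percentages to proportions (divide by 100).
Σ p₁ᵢp₂ᵢ = 0.0004 + 0.0028 + 0.0960 + 0.0026 + 0.0425 + 0.0066 + 0.0020 + 0.0024 = 0.1553
Σp_1ᵢ² = 0.02² + 0.14² + 0.30² + 0.13² + 0.17² + 0.02² + 0.10² + 0.12² = 0.0004 + 0.0196 + 0.0900 + 0.0169 + 0.0289 + 0.0004 + 0.0100 + 0.0144 = 0.1806
Σp_2ᵢ² = 0.02² + 0.02² + 0.32² + 0.02² + 0.25² + 0.33² + 0.02² + 0.02² = 0.0004 + 0.0004 + 0.1024 + 0.0004 + 0.0625 + 0.1089 + 0.0004 + 0.0004 = 0.2758
O = 0.1553 / √(0.1806 × 0.2758) = 0.1553 / 0.22318 = 0.6959
O = 0.6959 < 0.8 → No.

No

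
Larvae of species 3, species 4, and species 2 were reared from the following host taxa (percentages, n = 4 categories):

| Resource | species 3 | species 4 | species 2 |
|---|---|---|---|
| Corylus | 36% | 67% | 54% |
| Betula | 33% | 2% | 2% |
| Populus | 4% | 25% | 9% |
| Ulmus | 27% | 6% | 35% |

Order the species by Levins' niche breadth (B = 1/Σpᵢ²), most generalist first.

Convert percentages to proportions (divide by 100).
Σp_3ᵢ² = 0.36² + 0.33² + 0.04² + 0.27² = 0.1296 + 0.1089 + 0.0016 + 0.0729 = 0.3130
B_3 = 1 / 0.3130 = 3.1949
Σp_4ᵢ² = 0.67² + 0.02² + 0.25² + 0.06² = 0.4489 + 0.0004 + 0.0625 + 0.0036 = 0.5154
B_4 = 1 / 0.5154 = 1.9402
Σp_2ᵢ² = 0.54² + 0.02² + 0.09² + 0.35² = 0.2916 + 0.0004 + 0.0081 + 0.1225 = 0.4226
B_2 = 1 / 0.4226 = 2.3663
Ranking by B (broadest → narrowest): species 3 (3.19) > species 2 (2.37) > species 4 (1.94)

species 3 > species 2 > species 4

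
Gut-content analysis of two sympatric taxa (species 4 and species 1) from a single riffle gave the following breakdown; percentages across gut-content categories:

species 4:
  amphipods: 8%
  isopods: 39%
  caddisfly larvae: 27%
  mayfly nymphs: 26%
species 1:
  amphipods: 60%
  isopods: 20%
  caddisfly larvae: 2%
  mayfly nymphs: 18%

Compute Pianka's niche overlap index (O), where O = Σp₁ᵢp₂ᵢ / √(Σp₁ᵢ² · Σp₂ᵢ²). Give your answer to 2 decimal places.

Convert percentages to proportions (divide by 100).
Σ p₁ᵢp₂ᵢ = 0.0480 + 0.0780 + 0.0054 + 0.0468 = 0.1782
Σp_1ᵢ² = 0.08² + 0.39² + 0.27² + 0.26² = 0.0064 + 0.1521 + 0.0729 + 0.0676 = 0.2990
Σp_2ᵢ² = 0.60² + 0.20² + 0.02² + 0.18² = 0.3600 + 0.0400 + 0.0004 + 0.0324 = 0.4328
O = 0.1782 / √(0.2990 × 0.4328) = 0.1782 / 0.35973 = 0.4954

0.50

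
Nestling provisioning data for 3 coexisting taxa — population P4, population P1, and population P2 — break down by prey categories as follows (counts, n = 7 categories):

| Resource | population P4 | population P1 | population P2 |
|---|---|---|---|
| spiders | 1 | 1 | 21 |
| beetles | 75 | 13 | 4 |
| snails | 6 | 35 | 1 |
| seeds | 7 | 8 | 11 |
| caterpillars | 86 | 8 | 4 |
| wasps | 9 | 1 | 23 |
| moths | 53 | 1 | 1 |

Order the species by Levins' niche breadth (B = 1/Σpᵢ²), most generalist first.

Proportions for population P4 (n=237): 1/237=0.0042, 75/237=0.3165, 6/237=0.0253, 7/237=0.0295, 86/237=0.3629, 9/237=0.0380, 53/237=0.2236
Proportions for population P1 (n=67): 1/67=0.0149, 13/67=0.1940, 35/67=0.5224, 8/67=0.1194, 8/67=0.1194, 1/67=0.0149, 1/67=0.0149
Proportions for population P2 (n=65): 21/65=0.3231, 4/65=0.0615, 1/65=0.0154, 11/65=0.1692, 4/65=0.0615, 23/65=0.3538, 1/65=0.0154
Σp_P4ᵢ² = 0.0042² + 0.3165² + 0.0253² + 0.0295² + 0.3629² + 0.0380² + 0.2236² = 0.000018 + 0.100172 + 0.000640 + 0.000870 + 0.131696 + 0.001444 + 0.049997 = 0.284837
B_P4 = 1 / 0.284837 = 3.5108
Σp_P1ᵢ² = 0.0149² + 0.1940² + 0.5224² + 0.1194² + 0.1194² + 0.0149² + 0.0149² = 0.000222 + 0.037636 + 0.272902 + 0.014256 + 0.014256 + 0.000222 + 0.000222 = 0.339716
B_P1 = 1 / 0.339716 = 2.9436
Σp_P2ᵢ² = 0.3231² + 0.0615² + 0.0154² + 0.1692² + 0.0615² + 0.3538² + 0.0154² = 0.104394 + 0.003782 + 0.000237 + 0.028629 + 0.003782 + 0.125174 + 0.000237 = 0.266235
B_P2 = 1 / 0.266235 = 3.7561
Ranking by B (broadest → narrowest): population P2 (3.76) > population P4 (3.51) > population P1 (2.94)

population P2 > population P4 > population P1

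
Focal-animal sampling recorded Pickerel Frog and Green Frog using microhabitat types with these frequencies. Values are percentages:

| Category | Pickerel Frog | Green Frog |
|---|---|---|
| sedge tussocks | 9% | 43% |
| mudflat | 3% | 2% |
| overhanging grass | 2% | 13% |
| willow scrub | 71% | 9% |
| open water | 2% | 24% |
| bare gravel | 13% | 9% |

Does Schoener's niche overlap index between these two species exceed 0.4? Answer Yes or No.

Convert percentages to proportions (divide by 100).
Σ|p₁ᵢ − p₂ᵢ| = 0.34 + 0.01 + 0.11 + 0.62 + 0.22 + 0.04 = 1.34
D = 1 − ½ × 1.34 = 1 − 0.670 = 0.3300
D = 0.3300 < 0.4 → No.

No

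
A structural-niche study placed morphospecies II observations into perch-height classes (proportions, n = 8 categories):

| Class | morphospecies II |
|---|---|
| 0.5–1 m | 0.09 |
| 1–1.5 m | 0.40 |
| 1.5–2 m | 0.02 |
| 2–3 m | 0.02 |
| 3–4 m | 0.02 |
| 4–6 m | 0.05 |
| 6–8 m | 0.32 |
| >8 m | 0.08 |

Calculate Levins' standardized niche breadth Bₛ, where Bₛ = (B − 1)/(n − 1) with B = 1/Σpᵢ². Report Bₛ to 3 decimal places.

0.366

Σpᵢ² = 0.09² + 0.40² + 0.02² + 0.02² + 0.02² + 0.05² + 0.32² + 0.08² = 0.0081 + 0.1600 + 0.0004 + 0.0004 + 0.0004 + 0.0025 + 0.1024 + 0.0064 = 0.2806
B = 1 / 0.2806 = 3.56379
Bₛ = (B − 1)/(n − 1) = (3.56379 − 1)/(8 − 1) = 2.56379/7 = 0.36626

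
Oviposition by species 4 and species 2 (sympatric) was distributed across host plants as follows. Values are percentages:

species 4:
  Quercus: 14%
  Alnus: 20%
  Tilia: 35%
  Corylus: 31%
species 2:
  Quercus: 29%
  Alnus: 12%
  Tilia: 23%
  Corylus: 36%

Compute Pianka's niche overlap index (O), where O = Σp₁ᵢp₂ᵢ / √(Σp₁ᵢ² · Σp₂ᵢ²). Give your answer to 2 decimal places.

0.92

Convert percentages to proportions (divide by 100).
Σ p₁ᵢp₂ᵢ = 0.0406 + 0.0240 + 0.0805 + 0.1116 = 0.2567
Σp_1ᵢ² = 0.14² + 0.20² + 0.35² + 0.31² = 0.0196 + 0.0400 + 0.1225 + 0.0961 = 0.2782
Σp_2ᵢ² = 0.29² + 0.12² + 0.23² + 0.36² = 0.0841 + 0.0144 + 0.0529 + 0.1296 = 0.2810
O = 0.2567 / √(0.2782 × 0.2810) = 0.2567 / 0.27960 = 0.9181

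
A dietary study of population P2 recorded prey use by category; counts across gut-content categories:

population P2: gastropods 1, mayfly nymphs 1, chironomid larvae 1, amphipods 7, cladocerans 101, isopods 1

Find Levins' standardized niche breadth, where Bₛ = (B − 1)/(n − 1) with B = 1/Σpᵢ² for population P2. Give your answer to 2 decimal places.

Proportions for population P2 (n=112): 1/112=0.0089, 1/112=0.0089, 1/112=0.0089, 7/112=0.0625, 101/112=0.9018, 1/112=0.0089
Σpᵢ² = 0.0089² + 0.0089² + 0.0089² + 0.0625² + 0.9018² + 0.0089² = 0.000079 + 0.000079 + 0.000079 + 0.003906 + 0.813243 + 0.000079 = 0.817465
B = 1 / 0.817465 = 1.2233
Bₛ = (B − 1)/(n − 1) = (1.2233 − 1)/(6 − 1) = 0.2233/5 = 0.0447

0.04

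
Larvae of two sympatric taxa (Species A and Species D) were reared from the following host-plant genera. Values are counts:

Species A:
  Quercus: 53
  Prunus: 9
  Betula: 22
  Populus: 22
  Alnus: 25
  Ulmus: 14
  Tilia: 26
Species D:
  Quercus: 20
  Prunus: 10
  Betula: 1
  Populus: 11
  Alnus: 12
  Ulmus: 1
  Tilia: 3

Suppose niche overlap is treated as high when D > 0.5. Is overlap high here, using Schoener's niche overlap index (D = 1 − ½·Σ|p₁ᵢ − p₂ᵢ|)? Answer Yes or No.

Proportions for Species A (n=171): 53/171=0.3099, 9/171=0.0526, 22/171=0.1287, 22/171=0.1287, 25/171=0.1462, 14/171=0.0819, 26/171=0.1520
Proportions for Species D (n=58): 20/58=0.3448, 10/58=0.1724, 1/58=0.0172, 11/58=0.1897, 12/58=0.2069, 1/58=0.0172, 3/58=0.0517
Σ|p₁ᵢ − p₂ᵢ| = 0.0349 + 0.1198 + 0.1115 + 0.0610 + 0.0607 + 0.0647 + 0.1003 = 0.5529
D = 1 − ½ × 0.5529 = 1 − 0.27645 = 0.72355
D = 0.72355 > 0.5 → Yes.

Yes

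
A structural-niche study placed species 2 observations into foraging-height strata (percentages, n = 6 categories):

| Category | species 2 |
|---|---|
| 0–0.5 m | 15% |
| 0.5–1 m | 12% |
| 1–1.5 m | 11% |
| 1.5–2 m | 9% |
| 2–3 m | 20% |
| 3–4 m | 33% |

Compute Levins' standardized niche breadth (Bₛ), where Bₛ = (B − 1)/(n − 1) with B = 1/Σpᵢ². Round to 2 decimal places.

0.77

Convert percentages to proportions (divide by 100).
Σpᵢ² = 0.15² + 0.12² + 0.11² + 0.09² + 0.20² + 0.33² = 0.0225 + 0.0144 + 0.0121 + 0.0081 + 0.0400 + 0.1089 = 0.2060
B = 1 / 0.2060 = 4.8544
Bₛ = (B − 1)/(n − 1) = (4.8544 − 1)/(6 − 1) = 3.8544/5 = 0.7709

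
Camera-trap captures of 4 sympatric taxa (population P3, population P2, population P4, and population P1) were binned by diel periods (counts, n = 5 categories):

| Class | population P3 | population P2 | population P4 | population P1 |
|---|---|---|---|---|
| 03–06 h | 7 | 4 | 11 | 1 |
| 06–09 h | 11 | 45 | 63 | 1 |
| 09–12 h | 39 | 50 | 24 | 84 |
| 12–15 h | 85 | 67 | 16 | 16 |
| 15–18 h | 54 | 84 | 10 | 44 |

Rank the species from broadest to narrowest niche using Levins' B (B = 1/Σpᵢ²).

Proportions for population P3 (n=196): 7/196=0.0357, 11/196=0.0561, 39/196=0.1990, 85/196=0.4337, 54/196=0.2755
Proportions for population P2 (n=250): 4/250=0.0160, 45/250=0.1800, 50/250=0.2000, 67/250=0.2680, 84/250=0.3360
Proportions for population P4 (n=124): 11/124=0.0887, 63/124=0.5081, 24/124=0.1935, 16/124=0.1290, 10/124=0.0806
Proportions for population P1 (n=146): 1/146=0.0068, 1/146=0.0068, 84/146=0.5753, 16/146=0.1096, 44/146=0.3014
Σp_P3ᵢ² = 0.0357² + 0.0561² + 0.1990² + 0.4337² + 0.2755² = 0.001274 + 0.003147 + 0.039601 + 0.188096 + 0.075900 = 0.308018
B_P3 = 1 / 0.308018 = 3.2466
Σp_P2ᵢ² = 0.0160² + 0.1800² + 0.2000² + 0.2680² + 0.3360² = 0.000256 + 0.032400 + 0.040000 + 0.071824 + 0.112896 = 0.257376
B_P2 = 1 / 0.257376 = 3.8854
Σp_P4ᵢ² = 0.0887² + 0.5081² + 0.1935² + 0.1290² + 0.0806² = 0.007868 + 0.258166 + 0.037442 + 0.016641 + 0.006496 = 0.326613
B_P4 = 1 / 0.326613 = 3.0617
Σp_P1ᵢ² = 0.0068² + 0.0068² + 0.5753² + 0.1096² + 0.3014² = 0.000046 + 0.000046 + 0.330970 + 0.012012 + 0.090842 = 0.433916
B_P1 = 1 / 0.433916 = 2.3046
Ranking by B (broadest → narrowest): population P2 (3.89) > population P3 (3.25) > population P4 (3.06) > population P1 (2.30)

population P2 > population P3 > population P4 > population P1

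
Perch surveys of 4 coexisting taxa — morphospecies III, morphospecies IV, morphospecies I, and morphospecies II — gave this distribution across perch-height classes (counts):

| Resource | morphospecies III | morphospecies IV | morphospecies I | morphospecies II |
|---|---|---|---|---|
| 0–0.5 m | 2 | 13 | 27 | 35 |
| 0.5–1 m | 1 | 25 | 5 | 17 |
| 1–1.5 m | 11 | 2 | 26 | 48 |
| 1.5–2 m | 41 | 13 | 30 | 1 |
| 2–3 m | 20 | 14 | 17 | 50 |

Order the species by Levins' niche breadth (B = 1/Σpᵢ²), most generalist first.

Proportions for morphospecies III (n=75): 2/75=0.0267, 1/75=0.0133, 11/75=0.1467, 41/75=0.5467, 20/75=0.2667
Proportions for morphospecies IV (n=67): 13/67=0.1940, 25/67=0.3731, 2/67=0.0299, 13/67=0.1940, 14/67=0.2090
Proportions for morphospecies I (n=105): 27/105=0.2571, 5/105=0.0476, 26/105=0.2476, 30/105=0.2857, 17/105=0.1619
Proportions for morphospecies II (n=151): 35/151=0.2318, 17/151=0.1126, 48/151=0.3179, 1/151=0.0066, 50/151=0.3311
Σp_IIIᵢ² = 0.0267² + 0.0133² + 0.1467² + 0.5467² + 0.2667² = 0.000713 + 0.000177 + 0.021521 + 0.298881 + 0.071129 = 0.392421
B_III = 1 / 0.392421 = 2.5483
Σp_IVᵢ² = 0.1940² + 0.3731² + 0.0299² + 0.1940² + 0.2090² = 0.037636 + 0.139204 + 0.000894 + 0.037636 + 0.043681 = 0.259051
B_IV = 1 / 0.259051 = 3.8602
Σp_Iᵢ² = 0.2571² + 0.0476² + 0.2476² + 0.2857² + 0.1619² = 0.066100 + 0.002266 + 0.061306 + 0.081624 + 0.026212 = 0.237508
B_I = 1 / 0.237508 = 4.2104
Σp_IIᵢ² = 0.2318² + 0.1126² + 0.3179² + 0.0066² + 0.3311² = 0.053731 + 0.012679 + 0.101060 + 0.000044 + 0.109627 = 0.277141
B_II = 1 / 0.277141 = 3.6083
Ranking by B (broadest → narrowest): morphospecies I (4.21) > morphospecies IV (3.86) > morphospecies II (3.61) > morphospecies III (2.55)

morphospecies I > morphospecies IV > morphospecies II > morphospecies III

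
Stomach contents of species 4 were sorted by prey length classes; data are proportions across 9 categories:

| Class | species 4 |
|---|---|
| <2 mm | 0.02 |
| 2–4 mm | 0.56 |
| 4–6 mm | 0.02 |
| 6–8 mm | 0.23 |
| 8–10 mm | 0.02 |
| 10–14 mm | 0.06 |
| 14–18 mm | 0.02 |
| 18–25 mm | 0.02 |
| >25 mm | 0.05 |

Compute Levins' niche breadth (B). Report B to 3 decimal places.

Σpᵢ² = 0.02² + 0.56² + 0.02² + 0.23² + 0.02² + 0.06² + 0.02² + 0.02² + 0.05² = 0.0004 + 0.3136 + 0.0004 + 0.0529 + 0.0004 + 0.0036 + 0.0004 + 0.0004 + 0.0025 = 0.3746
B = 1 / 0.3746 = 2.66951

2.670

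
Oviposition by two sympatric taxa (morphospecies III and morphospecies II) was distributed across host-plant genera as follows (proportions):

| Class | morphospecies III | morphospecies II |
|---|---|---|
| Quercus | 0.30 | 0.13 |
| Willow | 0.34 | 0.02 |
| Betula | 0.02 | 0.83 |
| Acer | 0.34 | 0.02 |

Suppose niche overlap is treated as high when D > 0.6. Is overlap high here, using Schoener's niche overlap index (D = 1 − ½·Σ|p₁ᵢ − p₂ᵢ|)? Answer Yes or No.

No

Σ|p₁ᵢ − p₂ᵢ| = 0.17 + 0.32 + 0.81 + 0.32 = 1.62
D = 1 − ½ × 1.62 = 1 − 0.810 = 0.1900
D = 0.1900 < 0.6 → No.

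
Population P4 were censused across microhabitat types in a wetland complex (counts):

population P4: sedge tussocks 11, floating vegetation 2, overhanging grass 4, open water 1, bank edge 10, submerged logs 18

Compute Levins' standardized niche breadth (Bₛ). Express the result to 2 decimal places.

0.55

Proportions for population P4 (n=46): 11/46=0.2391, 2/46=0.0435, 4/46=0.0870, 1/46=0.0217, 10/46=0.2174, 18/46=0.3913
Σpᵢ² = 0.2391² + 0.0435² + 0.0870² + 0.0217² + 0.2174² + 0.3913² = 0.057169 + 0.001892 + 0.007569 + 0.000471 + 0.047263 + 0.153116 = 0.267480
B = 1 / 0.267480 = 3.7386
Bₛ = (B − 1)/(n − 1) = (3.7386 − 1)/(6 − 1) = 2.7386/5 = 0.5477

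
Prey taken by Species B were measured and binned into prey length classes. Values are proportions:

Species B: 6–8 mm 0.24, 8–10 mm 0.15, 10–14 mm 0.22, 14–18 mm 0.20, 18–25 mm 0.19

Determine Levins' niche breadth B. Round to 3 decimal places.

Σpᵢ² = 0.24² + 0.15² + 0.22² + 0.20² + 0.19² = 0.0576 + 0.0225 + 0.0484 + 0.0400 + 0.0361 = 0.2046
B = 1 / 0.2046 = 4.88759

4.888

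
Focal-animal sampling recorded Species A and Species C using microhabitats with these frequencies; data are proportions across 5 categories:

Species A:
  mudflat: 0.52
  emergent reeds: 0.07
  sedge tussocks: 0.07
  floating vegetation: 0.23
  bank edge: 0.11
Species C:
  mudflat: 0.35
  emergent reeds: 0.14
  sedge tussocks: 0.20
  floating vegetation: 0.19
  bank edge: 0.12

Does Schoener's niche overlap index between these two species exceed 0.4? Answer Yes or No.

Σ|p₁ᵢ − p₂ᵢ| = 0.17 + 0.07 + 0.13 + 0.04 + 0.01 = 0.42
D = 1 − ½ × 0.42 = 1 − 0.210 = 0.7900
D = 0.7900 > 0.4 → Yes.

Yes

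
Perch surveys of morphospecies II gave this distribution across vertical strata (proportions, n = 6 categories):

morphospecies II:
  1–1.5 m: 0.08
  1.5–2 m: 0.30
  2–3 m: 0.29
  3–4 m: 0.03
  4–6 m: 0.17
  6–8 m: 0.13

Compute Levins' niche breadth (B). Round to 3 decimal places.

4.401

Σpᵢ² = 0.08² + 0.30² + 0.29² + 0.03² + 0.17² + 0.13² = 0.0064 + 0.0900 + 0.0841 + 0.0009 + 0.0289 + 0.0169 = 0.2272
B = 1 / 0.2272 = 4.40141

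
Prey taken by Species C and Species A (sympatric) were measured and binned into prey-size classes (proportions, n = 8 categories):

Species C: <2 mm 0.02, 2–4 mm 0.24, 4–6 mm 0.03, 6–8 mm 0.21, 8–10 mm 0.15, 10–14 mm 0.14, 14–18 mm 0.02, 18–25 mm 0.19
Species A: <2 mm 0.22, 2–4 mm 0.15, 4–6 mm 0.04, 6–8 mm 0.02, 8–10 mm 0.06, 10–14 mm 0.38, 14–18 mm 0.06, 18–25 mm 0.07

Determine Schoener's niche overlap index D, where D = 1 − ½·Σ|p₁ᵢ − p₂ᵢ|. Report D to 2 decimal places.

0.51

Σ|p₁ᵢ − p₂ᵢ| = 0.20 + 0.09 + 0.01 + 0.19 + 0.09 + 0.24 + 0.04 + 0.12 = 0.98
D = 1 − ½ × 0.98 = 1 − 0.490 = 0.5100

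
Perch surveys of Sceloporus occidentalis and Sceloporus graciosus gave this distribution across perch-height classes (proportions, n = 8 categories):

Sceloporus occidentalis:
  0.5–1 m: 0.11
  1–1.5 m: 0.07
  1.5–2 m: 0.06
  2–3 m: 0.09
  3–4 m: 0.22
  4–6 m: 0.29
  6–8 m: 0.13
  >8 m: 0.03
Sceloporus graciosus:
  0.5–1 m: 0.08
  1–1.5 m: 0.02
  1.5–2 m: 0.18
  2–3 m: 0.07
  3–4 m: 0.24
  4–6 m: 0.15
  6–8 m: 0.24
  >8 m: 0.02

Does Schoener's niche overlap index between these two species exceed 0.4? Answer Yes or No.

Σ|p₁ᵢ − p₂ᵢ| = 0.03 + 0.05 + 0.12 + 0.02 + 0.02 + 0.14 + 0.11 + 0.01 = 0.50
D = 1 − ½ × 0.50 = 1 − 0.250 = 0.7500
D = 0.7500 > 0.4 → Yes.

Yes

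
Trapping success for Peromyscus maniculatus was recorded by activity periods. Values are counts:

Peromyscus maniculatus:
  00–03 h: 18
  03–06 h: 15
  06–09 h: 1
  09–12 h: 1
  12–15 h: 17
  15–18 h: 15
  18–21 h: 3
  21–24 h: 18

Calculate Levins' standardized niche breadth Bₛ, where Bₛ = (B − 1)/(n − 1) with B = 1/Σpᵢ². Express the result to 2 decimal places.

Proportions for Peromyscus maniculatus (n=88): 18/88=0.2045, 15/88=0.1705, 1/88=0.0114, 1/88=0.0114, 17/88=0.1932, 15/88=0.1705, 3/88=0.0341, 18/88=0.2045
Σpᵢ² = 0.2045² + 0.1705² + 0.0114² + 0.0114² + 0.1932² + 0.1705² + 0.0341² + 0.2045² = 0.041820 + 0.029070 + 0.000130 + 0.000130 + 0.037326 + 0.029070 + 0.001163 + 0.041820 = 0.180529
B = 1 / 0.180529 = 5.5393
Bₛ = (B − 1)/(n − 1) = (5.5393 − 1)/(8 − 1) = 4.5393/7 = 0.6485

0.65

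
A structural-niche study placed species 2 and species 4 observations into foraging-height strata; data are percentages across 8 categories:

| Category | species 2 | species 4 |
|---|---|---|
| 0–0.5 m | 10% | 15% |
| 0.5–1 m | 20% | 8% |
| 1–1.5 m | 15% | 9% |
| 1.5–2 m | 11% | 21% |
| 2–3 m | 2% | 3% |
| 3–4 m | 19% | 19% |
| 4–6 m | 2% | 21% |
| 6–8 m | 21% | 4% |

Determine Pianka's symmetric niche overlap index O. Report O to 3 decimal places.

Convert percentages to proportions (divide by 100).
Σ p₁ᵢp₂ᵢ = 0.0150 + 0.0160 + 0.0135 + 0.0231 + 0.0006 + 0.0361 + 0.0042 + 0.0084 = 0.1169
Σp_1ᵢ² = 0.10² + 0.20² + 0.15² + 0.11² + 0.02² + 0.19² + 0.02² + 0.21² = 0.0100 + 0.0400 + 0.0225 + 0.0121 + 0.0004 + 0.0361 + 0.0004 + 0.0441 = 0.1656
Σp_2ᵢ² = 0.15² + 0.08² + 0.09² + 0.21² + 0.03² + 0.19² + 0.21² + 0.04² = 0.0225 + 0.0064 + 0.0081 + 0.0441 + 0.0009 + 0.0361 + 0.0441 + 0.0016 = 0.1638
O = 0.1169 / √(0.1656 × 0.1638) = 0.1169 / 0.164698 = 0.70978

0.710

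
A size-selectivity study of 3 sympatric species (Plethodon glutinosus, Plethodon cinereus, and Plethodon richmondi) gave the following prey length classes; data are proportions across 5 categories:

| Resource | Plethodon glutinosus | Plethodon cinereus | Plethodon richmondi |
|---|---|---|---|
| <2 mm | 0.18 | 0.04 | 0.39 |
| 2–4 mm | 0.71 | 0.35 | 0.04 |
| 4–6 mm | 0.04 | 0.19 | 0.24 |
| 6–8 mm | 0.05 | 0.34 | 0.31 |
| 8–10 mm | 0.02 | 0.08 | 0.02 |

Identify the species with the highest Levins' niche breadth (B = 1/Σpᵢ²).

Σp_glutᵢ² = 0.18² + 0.71² + 0.04² + 0.05² + 0.02² = 0.0324 + 0.5041 + 0.0016 + 0.0025 + 0.0004 = 0.5410
B_glut = 1 / 0.5410 = 1.8484
Σp_cineᵢ² = 0.04² + 0.35² + 0.19² + 0.34² + 0.08² = 0.0016 + 0.1225 + 0.0361 + 0.1156 + 0.0064 = 0.2822
B_cine = 1 / 0.2822 = 3.5436
Σp_richᵢ² = 0.39² + 0.04² + 0.24² + 0.31² + 0.02² = 0.1521 + 0.0016 + 0.0576 + 0.0961 + 0.0004 = 0.3078
B_rich = 1 / 0.3078 = 3.2489
Highest B → broadest niche (most generalist): Plethodon cinereus (B = 3.54).

Plethodon cinereus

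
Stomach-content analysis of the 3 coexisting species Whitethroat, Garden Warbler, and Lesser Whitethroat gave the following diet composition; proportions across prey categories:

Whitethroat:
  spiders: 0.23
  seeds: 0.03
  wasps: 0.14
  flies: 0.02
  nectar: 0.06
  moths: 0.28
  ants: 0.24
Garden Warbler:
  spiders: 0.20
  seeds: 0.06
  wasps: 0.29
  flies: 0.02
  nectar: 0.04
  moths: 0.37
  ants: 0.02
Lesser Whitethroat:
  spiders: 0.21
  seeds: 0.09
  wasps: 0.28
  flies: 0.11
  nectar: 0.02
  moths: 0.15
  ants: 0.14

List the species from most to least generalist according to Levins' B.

Lesser Whitethroat > Whitethroat > Garden Warbler

Σp_Whitᵢ² = 0.23² + 0.03² + 0.14² + 0.02² + 0.06² + 0.28² + 0.24² = 0.0529 + 0.0009 + 0.0196 + 0.0004 + 0.0036 + 0.0784 + 0.0576 = 0.2134
B_Whit = 1 / 0.2134 = 4.6860
Σp_Gardᵢ² = 0.20² + 0.06² + 0.29² + 0.02² + 0.04² + 0.37² + 0.02² = 0.0400 + 0.0036 + 0.0841 + 0.0004 + 0.0016 + 0.1369 + 0.0004 = 0.2670
B_Gard = 1 / 0.2670 = 3.7453
Σp_Lessᵢ² = 0.21² + 0.09² + 0.28² + 0.11² + 0.02² + 0.15² + 0.14² = 0.0441 + 0.0081 + 0.0784 + 0.0121 + 0.0004 + 0.0225 + 0.0196 = 0.1852
B_Less = 1 / 0.1852 = 5.3996
Ranking by B (broadest → narrowest): Lesser Whitethroat (5.40) > Whitethroat (4.69) > Garden Warbler (3.75)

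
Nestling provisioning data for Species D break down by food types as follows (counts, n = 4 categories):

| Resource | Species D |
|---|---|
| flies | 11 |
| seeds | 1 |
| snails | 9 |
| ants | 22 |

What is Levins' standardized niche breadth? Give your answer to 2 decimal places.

Proportions for Species D (n=43): 11/43=0.2558, 1/43=0.0233, 9/43=0.2093, 22/43=0.5116
Σpᵢ² = 0.2558² + 0.0233² + 0.2093² + 0.5116² = 0.065434 + 0.000543 + 0.043806 + 0.261735 = 0.371518
B = 1 / 0.371518 = 2.6917
Bₛ = (B − 1)/(n − 1) = (2.6917 − 1)/(4 − 1) = 1.6917/3 = 0.5639

0.56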